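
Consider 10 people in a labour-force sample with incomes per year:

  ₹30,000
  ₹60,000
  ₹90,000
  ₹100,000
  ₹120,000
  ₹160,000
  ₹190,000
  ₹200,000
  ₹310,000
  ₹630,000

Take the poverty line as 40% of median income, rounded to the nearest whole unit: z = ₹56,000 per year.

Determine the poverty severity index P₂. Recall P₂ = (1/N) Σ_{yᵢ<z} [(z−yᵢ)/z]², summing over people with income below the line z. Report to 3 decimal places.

Below the line: ₹30,000 (q = 1 of N = 10).
Relative gaps: (56000−30000)/56000 = 0.4643.
Squared: 0.2156.
Sum = 0.215561; P₂ = 0.215561 / 10 = 0.022.

0.022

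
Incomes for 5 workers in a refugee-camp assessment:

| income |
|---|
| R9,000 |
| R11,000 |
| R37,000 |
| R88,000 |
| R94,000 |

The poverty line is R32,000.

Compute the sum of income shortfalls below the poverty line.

R44,000

Below the line: R9,000, R11,000 (q = 2 of N = 5).
Individual gaps: 32000−9000 = 23000; 32000−11000 = 21000.
Aggregate gap = R44,000.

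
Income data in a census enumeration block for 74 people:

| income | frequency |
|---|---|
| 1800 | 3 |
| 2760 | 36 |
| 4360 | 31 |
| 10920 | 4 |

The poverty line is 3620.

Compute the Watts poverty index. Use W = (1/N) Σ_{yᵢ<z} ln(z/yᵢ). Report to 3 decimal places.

Incomes under z: 3×1800, 36×2760 (q = 39 of N = 74).
Log shortfalls: ln(3620/1800) = 0.6987 (×3); ln(3620/2760) = 0.2712 (×36).
W = 11.860823 / 74 = 0.160.

0.160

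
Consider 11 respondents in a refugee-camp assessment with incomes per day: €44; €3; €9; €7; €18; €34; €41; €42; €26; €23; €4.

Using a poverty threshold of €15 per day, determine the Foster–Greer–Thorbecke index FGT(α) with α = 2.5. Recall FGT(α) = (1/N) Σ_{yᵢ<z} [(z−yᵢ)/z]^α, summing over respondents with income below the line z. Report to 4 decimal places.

Incomes under z: €3, €4, €7, €9 (q = 4 of N = 11).
Relative gaps: (15−3)/15 = 0.8000; (15−4)/15 = 0.7333; (15−7)/15 = 0.5333; (15−9)/15 = 0.4000.
Raised to α = 2.5: 0.57243; 0.46053; 0.20773; 0.10119.
Sum = 1.341881; FGT(2.5) = 1.341881 / 11 = 0.1220.

0.1220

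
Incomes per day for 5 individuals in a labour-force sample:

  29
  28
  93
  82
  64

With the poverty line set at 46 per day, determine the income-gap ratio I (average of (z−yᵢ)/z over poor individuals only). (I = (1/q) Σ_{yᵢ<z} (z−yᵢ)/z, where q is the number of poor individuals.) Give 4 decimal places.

Below z: 28, 29 (q = 2 of N = 5).
Shortfall ratios (z−y)/z: 0.3913, 0.3696; sum = 0.760870.
The income-gap ratio divides by q (the poor only): 0.760870 / 2 = 0.3804.

0.3804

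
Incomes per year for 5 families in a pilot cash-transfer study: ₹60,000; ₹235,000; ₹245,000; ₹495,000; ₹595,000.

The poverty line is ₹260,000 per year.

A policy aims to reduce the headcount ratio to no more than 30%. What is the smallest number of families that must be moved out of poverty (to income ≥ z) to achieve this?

3 of the 5 families are poor, so H = 3/5 = 0.600.
A headcount ratio of at most 30% allows at most ⌊0.30 × 5⌋ = 1 poor families.
So at least 3 − 1 = 2 must be lifted.

2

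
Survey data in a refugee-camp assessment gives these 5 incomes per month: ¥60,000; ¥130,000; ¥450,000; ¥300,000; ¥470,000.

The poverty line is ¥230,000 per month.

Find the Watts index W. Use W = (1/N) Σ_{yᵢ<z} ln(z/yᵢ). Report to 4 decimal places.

0.3829

Below z: ¥60,000, ¥130,000 (q = 2 of N = 5).
ln(z/y) terms: ln(230000/60000) = 1.3437; ln(230000/130000) = 0.5705.
W = 1.914280 / 5 = 0.3829.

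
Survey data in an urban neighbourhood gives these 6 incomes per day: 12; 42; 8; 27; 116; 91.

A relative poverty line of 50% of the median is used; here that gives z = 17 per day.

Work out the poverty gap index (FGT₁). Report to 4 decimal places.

0.1373

Incomes under z: 8, 12 (q = 2 of N = 6).
Shortfall ratios: (17−8)/17 = 0.5294; (17−12)/17 = 0.2941.
Sum of shortfalls = 0.823529; P₁ averages over all N: 0.823529 / 6 = 0.1373.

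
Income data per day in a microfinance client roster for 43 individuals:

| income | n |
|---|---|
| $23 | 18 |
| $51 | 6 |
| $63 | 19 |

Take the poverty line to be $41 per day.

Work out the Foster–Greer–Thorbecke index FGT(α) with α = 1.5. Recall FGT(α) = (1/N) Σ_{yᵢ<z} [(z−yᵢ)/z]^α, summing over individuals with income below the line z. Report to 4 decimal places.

Below z: 18×$23 (q = 18 of N = 43).
Normalized shortfalls: (41−23)/41 = 0.4390 (×18).
Raised to α = 1.5: 0.29089 (×18).
Sum = 5.236070; FGT(1.5) = 5.236070 / 43 = 0.1218.

0.1218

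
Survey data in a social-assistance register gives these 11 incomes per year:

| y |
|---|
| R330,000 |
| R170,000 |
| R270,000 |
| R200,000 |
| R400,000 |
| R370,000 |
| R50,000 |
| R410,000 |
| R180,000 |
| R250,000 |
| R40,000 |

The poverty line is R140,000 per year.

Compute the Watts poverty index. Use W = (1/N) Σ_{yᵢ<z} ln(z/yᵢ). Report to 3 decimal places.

0.207

Poor units: R40,000, R50,000 (q = 2 of N = 11).
Log gaps: ln(140000/40000) = 1.2528; ln(140000/50000) = 1.0296.
W = 2.282382 / 11 = 0.207.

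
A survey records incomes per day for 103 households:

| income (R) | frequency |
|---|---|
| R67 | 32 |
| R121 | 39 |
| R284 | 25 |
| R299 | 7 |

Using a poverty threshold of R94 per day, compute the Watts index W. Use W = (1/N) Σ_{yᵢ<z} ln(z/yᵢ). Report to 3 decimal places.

0.105

Below the line: 32×R67 (q = 32 of N = 103).
ln(z/y) terms: ln(94/67) = 0.3386 (×32).
W = 10.835269 / 103 = 0.105.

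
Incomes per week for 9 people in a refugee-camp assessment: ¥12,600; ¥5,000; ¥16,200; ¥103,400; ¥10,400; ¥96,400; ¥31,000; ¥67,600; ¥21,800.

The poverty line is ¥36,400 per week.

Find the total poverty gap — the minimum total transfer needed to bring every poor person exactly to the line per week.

Incomes under z: ¥5,000, ¥10,400, ¥12,600, ¥16,200, ¥21,800, ¥31,000 (q = 6 of N = 9).
Individual gaps: 36400−5000 = 31400; 36400−10400 = 26000; 36400−12600 = 23800; 36400−16200 = 20200; 36400−21800 = 14600; 36400−31000 = 5400.
Aggregate gap = ¥121,400.

¥121,400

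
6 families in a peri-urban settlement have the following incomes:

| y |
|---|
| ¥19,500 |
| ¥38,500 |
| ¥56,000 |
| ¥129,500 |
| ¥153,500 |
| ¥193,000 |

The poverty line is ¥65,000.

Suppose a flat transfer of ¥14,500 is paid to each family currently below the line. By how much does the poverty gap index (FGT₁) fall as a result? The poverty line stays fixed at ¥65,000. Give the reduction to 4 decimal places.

Before: below the line — ¥19,500, ¥38,500, ¥56,000; poverty gap index (FGT₁) = 0.207692.
After the ¥14,500 transfer: below the line — ¥34,000, ¥53,000; poverty gap index (FGT₁) = 0.110256.
Reduction = 0.207692 − 0.110256 = 0.0974.

0.0974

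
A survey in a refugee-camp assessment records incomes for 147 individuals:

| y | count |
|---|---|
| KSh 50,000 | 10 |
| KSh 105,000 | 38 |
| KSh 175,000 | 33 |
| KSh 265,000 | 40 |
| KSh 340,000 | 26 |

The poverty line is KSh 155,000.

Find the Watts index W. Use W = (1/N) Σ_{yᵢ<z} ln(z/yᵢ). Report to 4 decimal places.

0.1776

Poor units: 10×KSh 50,000, 38×KSh 105,000 (q = 48 of N = 147).
ln(z/y) terms: ln(155000/50000) = 1.1314 (×10); ln(155000/105000) = 0.3895 (×38).
W = 26.113682 / 147 = 0.1776.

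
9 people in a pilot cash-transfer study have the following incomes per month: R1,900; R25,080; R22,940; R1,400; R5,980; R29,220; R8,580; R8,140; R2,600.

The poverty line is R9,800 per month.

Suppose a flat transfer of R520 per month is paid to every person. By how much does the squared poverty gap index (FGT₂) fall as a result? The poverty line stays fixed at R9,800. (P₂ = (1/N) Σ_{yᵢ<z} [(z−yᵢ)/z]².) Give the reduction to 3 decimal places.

0.034

Before: below the line — R1,400, R1,900, R2,600, R5,980, R8,140, R8,580; squared poverty gap index (FGT₂) = 0.23560.
After the R520 transfer: below the line — R1,920, R2,420, R3,120, R6,500, R8,660, R9,100; squared poverty gap index (FGT₂) = 0.20114.
Reduction = 0.23560 − 0.20114 = 0.034.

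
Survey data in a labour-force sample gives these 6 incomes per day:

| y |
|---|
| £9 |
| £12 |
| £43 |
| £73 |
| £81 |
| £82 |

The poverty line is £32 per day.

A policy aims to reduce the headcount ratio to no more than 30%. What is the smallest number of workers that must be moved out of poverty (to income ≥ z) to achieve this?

1

2 of the 6 workers are poor, so H = 2/6 = 0.333.
A headcount ratio of at most 30% allows at most ⌊0.30 × 6⌋ = 1 poor workers.
So at least 2 − 1 = 1 must be lifted.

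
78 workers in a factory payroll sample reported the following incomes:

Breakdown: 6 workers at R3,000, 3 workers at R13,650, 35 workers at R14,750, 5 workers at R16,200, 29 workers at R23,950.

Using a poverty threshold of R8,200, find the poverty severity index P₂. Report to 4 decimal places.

Poor units: 6×R3,000 (q = 6 of N = 78).
Relative gaps: (8200−3000)/8200 = 0.6341 (×6).
Squared: 0.4021 (×6).
Sum = 2.412849; P₂ = 2.412849 / 78 = 0.0309.

0.0309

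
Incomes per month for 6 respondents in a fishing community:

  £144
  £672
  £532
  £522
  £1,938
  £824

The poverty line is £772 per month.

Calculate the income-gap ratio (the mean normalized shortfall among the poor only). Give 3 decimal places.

Below the line: £144, £522, £532, £672 (q = 4 of N = 6).
Relative gaps: 0.8135, 0.3238, 0.3109, 0.1295; sum = 1.577720.
The income-gap ratio divides by q (the poor only): 1.577720 / 4 = 0.394.

0.394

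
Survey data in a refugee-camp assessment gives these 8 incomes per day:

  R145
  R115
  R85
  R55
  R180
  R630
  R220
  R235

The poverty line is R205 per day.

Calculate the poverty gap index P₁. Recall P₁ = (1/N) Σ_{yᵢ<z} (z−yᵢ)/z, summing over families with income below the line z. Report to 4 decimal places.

Below the line: R55, R85, R115, R145, R180 (q = 5 of N = 8).
Relative gaps: (205−55)/205 = 0.7317; (205−85)/205 = 0.5854; (205−115)/205 = 0.4390; (205−145)/205 = 0.2927; (205−180)/205 = 0.1220.
Sum of shortfalls = 2.170732; P₁ averages over all N: 2.170732 / 8 = 0.2713.

0.2713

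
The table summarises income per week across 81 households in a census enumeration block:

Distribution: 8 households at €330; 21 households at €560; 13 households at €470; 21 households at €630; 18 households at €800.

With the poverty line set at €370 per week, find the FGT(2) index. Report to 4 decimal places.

0.0012

Incomes under z: 8×€330 (q = 8 of N = 81).
Normalized shortfalls: (370−330)/370 = 0.1081 (×8).
Squared: 0.0117 (×8).
Sum = 0.093499; P₂ = 0.093499 / 81 = 0.0012.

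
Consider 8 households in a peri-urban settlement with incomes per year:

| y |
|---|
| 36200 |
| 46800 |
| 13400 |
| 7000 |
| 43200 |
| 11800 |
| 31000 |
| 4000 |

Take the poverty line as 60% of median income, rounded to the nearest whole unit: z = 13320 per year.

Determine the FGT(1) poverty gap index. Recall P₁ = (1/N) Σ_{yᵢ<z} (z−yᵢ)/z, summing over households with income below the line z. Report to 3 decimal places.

Incomes under z: 4000, 7000, 11800 (q = 3 of N = 8).
Gap ratios (z−y)/z: (13320−4000)/13320 = 0.6997; (13320−7000)/13320 = 0.4745; (13320−11800)/13320 = 0.1141.
Sum of shortfalls = 1.288288; P₁ averages over all N: 1.288288 / 8 = 0.161.

0.161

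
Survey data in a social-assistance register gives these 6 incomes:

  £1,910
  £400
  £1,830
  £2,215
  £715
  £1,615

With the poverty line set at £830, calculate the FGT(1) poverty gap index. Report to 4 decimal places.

0.1094

Below the line: £400, £715 (q = 2 of N = 6).
Normalized shortfalls: (830−400)/830 = 0.5181; (830−715)/830 = 0.1386.
Σ = 0.656627. Dividing by the full population N = 6 gives P₁ = 0.1094.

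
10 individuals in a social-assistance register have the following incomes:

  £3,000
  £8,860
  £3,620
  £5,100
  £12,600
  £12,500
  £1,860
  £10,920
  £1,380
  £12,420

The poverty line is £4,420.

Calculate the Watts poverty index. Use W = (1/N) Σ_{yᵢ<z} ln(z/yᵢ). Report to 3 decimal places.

Poor units: £1,380, £1,860, £3,000, £3,620 (q = 4 of N = 10).
ln(z/y) terms: ln(4420/1380) = 1.1641; ln(4420/1860) = 0.8656; ln(4420/3000) = 0.3875; ln(4420/3620) = 0.1997.
W = 2.616812 / 10 = 0.262.

0.262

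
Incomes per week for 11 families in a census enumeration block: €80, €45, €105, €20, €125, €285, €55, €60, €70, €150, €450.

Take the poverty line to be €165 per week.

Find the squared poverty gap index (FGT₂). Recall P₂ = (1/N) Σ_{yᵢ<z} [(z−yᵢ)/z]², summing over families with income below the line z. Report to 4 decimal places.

Poor units: €20, €45, €55, €60, €70, €80, €105, €125, €150 (q = 9 of N = 11).
Shortfall ratios: (165−20)/165 = 0.8788; (165−45)/165 = 0.7273; (165−55)/165 = 0.6667; (165−60)/165 = 0.6364; (165−70)/165 = 0.5758; (165−80)/165 = 0.5152; (165−105)/165 = 0.3636; (165−125)/165 = 0.2424; (165−150)/165 = 0.0909.
Squared: 0.7723; 0.5289; 0.4444; 0.4050; 0.3315; 0.2654; 0.1322; 0.0588; 0.0083.
Sum = 2.946740; P₂ = 2.946740 / 11 = 0.2679.

0.2679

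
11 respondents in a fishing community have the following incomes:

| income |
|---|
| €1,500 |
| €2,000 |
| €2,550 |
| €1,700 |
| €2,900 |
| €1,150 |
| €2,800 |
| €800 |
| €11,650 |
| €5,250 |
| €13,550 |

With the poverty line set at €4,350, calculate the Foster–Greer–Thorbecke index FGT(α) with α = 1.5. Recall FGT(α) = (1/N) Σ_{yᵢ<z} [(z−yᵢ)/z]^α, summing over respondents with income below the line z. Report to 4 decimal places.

0.3129

Incomes under z: €800, €1,150, €1,500, €1,700, €2,000, €2,550, €2,800, €2,900 (q = 8 of N = 11).
Relative gaps: (4350−800)/4350 = 0.8161; (4350−1150)/4350 = 0.7356; (4350−1500)/4350 = 0.6552; (4350−1700)/4350 = 0.6092; (4350−2000)/4350 = 0.5402; (4350−2550)/4350 = 0.4138; (4350−2800)/4350 = 0.3563; (4350−2900)/4350 = 0.3333.
Raised to α = 1.5: 0.73724; 0.63094; 0.53031; 0.47548; 0.39707; 0.26618; 0.21270; 0.19245.
Sum = 3.442380; FGT(1.5) = 3.442380 / 11 = 0.3129.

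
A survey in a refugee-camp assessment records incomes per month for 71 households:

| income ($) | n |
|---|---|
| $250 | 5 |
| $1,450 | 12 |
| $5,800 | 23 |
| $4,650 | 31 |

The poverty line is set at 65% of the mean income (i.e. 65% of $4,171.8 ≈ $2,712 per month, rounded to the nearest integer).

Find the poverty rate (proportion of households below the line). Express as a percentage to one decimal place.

23.9%

17 of the 71 households have income below $2,712.
H = 17/71 = 23.9%.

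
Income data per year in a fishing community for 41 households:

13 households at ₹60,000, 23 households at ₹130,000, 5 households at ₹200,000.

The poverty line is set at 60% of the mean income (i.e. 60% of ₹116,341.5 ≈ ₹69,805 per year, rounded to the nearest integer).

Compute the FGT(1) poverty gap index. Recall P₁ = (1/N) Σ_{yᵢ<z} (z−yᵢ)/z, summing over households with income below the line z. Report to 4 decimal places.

0.0445

Incomes under z: 13×₹60,000 (q = 13 of N = 41).
Gap ratios (z−y)/z: (69805−60000)/69805 = 0.1405 (×13).
Sum of shortfalls = 1.826015; P₁ averages over all N: 1.826015 / 41 = 0.0445.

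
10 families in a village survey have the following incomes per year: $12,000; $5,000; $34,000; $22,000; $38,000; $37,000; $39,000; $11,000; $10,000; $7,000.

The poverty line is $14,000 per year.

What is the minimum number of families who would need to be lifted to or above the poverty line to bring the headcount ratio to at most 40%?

1

Currently q = 5 of N = 10 are below the line (H = 0.500).
A headcount ratio of at most 40% allows at most ⌊0.40 × 10⌋ = 4 poor families.
So at least 5 − 4 = 1 must be lifted.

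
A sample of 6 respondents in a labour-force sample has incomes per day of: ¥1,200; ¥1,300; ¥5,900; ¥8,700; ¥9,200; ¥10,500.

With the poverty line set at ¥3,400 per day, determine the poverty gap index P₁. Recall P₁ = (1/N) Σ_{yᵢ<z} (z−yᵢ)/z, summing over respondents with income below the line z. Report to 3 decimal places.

0.211

Incomes under z: ¥1,200, ¥1,300 (q = 2 of N = 6).
Normalized shortfalls: (3400−1200)/3400 = 0.6471; (3400−1300)/3400 = 0.6176.
Sum of shortfalls = 1.264706; P₁ averages over all N: 1.264706 / 6 = 0.211.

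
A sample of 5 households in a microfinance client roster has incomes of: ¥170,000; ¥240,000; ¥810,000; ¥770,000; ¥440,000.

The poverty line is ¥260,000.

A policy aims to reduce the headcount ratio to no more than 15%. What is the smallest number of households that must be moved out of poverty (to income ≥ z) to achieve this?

2

Currently q = 2 of N = 5 are below the line (H = 0.400).
A headcount ratio of at most 15% allows at most ⌊0.15 × 5⌋ = 0 poor households.
So at least 2 − 0 = 2 must be lifted.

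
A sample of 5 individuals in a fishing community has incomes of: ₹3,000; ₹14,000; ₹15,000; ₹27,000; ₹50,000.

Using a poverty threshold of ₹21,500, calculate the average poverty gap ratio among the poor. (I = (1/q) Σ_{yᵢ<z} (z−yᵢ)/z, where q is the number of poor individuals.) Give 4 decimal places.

Below z: ₹3,000, ₹14,000, ₹15,000 (q = 3 of N = 5).
Shortfall ratios (z−y)/z: 0.8605, 0.3488, 0.3023; sum = 1.511628.
I averages over the q = 3 poor units only: 1.511628 / 3 = 0.5039.

0.5039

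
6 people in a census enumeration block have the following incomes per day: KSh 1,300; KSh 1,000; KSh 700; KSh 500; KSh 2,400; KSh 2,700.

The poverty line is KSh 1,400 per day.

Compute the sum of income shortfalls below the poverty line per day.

Poor units: KSh 500, KSh 700, KSh 1,000, KSh 1,300 (q = 4 of N = 6).
Individual gaps: 1400−500 = 900; 1400−700 = 700; 1400−1000 = 400; 1400−1300 = 100.
Aggregate gap = KSh 2,100.

KSh 2,100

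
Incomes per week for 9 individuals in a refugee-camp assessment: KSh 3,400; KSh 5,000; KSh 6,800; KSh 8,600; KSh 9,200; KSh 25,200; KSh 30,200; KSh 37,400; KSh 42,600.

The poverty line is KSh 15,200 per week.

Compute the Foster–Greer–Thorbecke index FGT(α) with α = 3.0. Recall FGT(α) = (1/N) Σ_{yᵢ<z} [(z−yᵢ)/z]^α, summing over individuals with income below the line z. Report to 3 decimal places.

0.120

Below z: KSh 3,400, KSh 5,000, KSh 6,800, KSh 8,600, KSh 9,200 (q = 5 of N = 9).
Shortfall ratios: (15200−3400)/15200 = 0.7763; (15200−5000)/15200 = 0.6711; (15200−6800)/15200 = 0.5526; (15200−8600)/15200 = 0.4342; (15200−9200)/15200 = 0.3947.
Raised to α = 3.0: 0.46786; 0.30218; 0.16877; 0.08187; 0.06151.
Sum = 1.082189; FGT(3.0) = 1.082189 / 9 = 0.120.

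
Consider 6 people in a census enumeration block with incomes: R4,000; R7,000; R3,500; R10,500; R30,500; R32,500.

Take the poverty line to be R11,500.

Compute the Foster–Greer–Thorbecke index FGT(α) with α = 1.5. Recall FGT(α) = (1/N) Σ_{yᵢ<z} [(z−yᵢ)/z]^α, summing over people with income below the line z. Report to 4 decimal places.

0.2296

Poor units: R3,500, R4,000, R7,000, R10,500 (q = 4 of N = 6).
Normalized shortfalls: (11500−3500)/11500 = 0.6957; (11500−4000)/11500 = 0.6522; (11500−7000)/11500 = 0.3913; (11500−10500)/11500 = 0.0870.
Raised to α = 1.5: 0.58021; 0.52668; 0.24478; 0.02564.
Sum = 1.377312; FGT(1.5) = 1.377312 / 6 = 0.2296.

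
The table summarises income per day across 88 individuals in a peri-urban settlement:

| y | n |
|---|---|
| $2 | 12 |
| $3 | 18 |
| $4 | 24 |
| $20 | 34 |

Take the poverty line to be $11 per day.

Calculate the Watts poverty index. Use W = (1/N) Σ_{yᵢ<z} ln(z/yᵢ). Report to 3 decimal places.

0.774

Poor units: 12×$2, 18×$3, 24×$4 (q = 54 of N = 88).
Log shortfalls: ln(11/2) = 1.7047 (×12); ln(11/3) = 1.2993 (×18); ln(11/4) = 1.0116 (×24).
W = 68.122493 / 88 = 0.774.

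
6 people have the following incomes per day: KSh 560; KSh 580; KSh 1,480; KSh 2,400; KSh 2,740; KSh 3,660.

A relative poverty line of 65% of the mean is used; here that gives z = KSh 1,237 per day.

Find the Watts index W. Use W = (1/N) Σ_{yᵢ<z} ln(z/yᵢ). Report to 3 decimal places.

Poor units: KSh 560, KSh 580 (q = 2 of N = 6).
Log gaps: ln(1237/560) = 0.7925; ln(1237/580) = 0.7574.
W = 1.549924 / 6 = 0.258.

0.258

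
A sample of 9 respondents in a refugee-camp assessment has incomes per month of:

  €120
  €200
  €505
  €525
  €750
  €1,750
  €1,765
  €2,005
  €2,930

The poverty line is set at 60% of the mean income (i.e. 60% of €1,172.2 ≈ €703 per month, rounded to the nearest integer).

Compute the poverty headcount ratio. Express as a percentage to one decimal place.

4 of the 9 respondents have income below €703.
H = 4/9 = 44.4%.

44.4%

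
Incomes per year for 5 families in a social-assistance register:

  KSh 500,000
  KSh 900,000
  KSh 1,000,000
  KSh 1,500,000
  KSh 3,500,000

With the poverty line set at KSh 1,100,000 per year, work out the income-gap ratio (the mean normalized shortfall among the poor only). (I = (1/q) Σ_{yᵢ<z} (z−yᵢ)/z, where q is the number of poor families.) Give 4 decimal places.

0.2727

Incomes under z: KSh 500,000, KSh 900,000, KSh 1,000,000 (q = 3 of N = 5).
Shortfall ratios (z−y)/z: 0.5455, 0.1818, 0.0909; sum = 0.818182.
I averages over the q = 3 poor units only: 0.818182 / 3 = 0.2727.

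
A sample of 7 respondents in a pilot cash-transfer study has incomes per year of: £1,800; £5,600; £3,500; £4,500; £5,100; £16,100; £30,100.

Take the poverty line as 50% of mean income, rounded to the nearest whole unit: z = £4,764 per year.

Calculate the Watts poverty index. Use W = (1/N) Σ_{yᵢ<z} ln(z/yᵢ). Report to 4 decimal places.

Below z: £1,800, £3,500, £4,500 (q = 3 of N = 7).
Log gaps: ln(4764/1800) = 0.9733; ln(4764/3500) = 0.3083; ln(4764/4500) = 0.0570.
W = 1.338636 / 7 = 0.1912.

0.1912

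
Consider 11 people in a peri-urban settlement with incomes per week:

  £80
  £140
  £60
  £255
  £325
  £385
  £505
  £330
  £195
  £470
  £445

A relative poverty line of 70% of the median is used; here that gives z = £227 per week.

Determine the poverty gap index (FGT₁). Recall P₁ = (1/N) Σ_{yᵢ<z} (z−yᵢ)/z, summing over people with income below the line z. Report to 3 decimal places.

0.173

Incomes under z: £60, £80, £140, £195 (q = 4 of N = 11).
Normalized shortfalls: (227−60)/227 = 0.7357; (227−80)/227 = 0.6476; (227−140)/227 = 0.3833; (227−195)/227 = 0.1410.
Sum of shortfalls = 1.907489; P₁ averages over all N: 1.907489 / 11 = 0.173.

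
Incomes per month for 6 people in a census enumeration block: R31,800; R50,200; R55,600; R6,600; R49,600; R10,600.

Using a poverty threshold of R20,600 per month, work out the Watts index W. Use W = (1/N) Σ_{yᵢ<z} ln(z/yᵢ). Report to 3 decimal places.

0.300

Below z: R6,600, R10,600 (q = 2 of N = 6).
Log gaps: ln(20600/6600) = 1.1382; ln(20600/10600) = 0.6644.
W = 1.802659 / 6 = 0.300.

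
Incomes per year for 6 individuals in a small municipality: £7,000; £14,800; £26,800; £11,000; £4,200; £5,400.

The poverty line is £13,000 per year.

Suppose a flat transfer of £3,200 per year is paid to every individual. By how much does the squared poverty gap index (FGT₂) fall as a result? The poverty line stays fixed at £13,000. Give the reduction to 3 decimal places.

0.115

Before: below the line — £4,200, £5,400, £7,000, £11,000; squared poverty gap index (FGT₂) = 0.17278.
After the £3,200 transfer: below the line — £7,400, £8,600, £10,200; squared poverty gap index (FGT₂) = 0.05775.
Reduction = 0.17278 − 0.05775 = 0.115.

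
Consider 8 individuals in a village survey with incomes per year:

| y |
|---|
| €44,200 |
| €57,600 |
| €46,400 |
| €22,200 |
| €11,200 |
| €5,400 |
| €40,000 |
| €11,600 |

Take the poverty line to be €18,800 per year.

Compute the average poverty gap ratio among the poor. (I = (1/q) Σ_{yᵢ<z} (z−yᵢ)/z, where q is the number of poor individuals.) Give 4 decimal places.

0.5000

Below the line: €5,400, €11,200, €11,600 (q = 3 of N = 8).
Shortfall ratios (z−y)/z: 0.7128, 0.4043, 0.3830; sum = 1.500000.
I averages over the q = 3 poor units only: 1.500000 / 3 = 0.5000.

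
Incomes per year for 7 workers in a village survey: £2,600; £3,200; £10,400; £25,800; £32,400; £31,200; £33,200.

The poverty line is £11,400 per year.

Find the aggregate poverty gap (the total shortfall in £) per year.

Incomes under z: £2,600, £3,200, £10,400 (q = 3 of N = 7).
Individual gaps: 11400−2600 = 8800; 11400−3200 = 8200; 11400−10400 = 1000.
Aggregate gap = £18,000.

£18,000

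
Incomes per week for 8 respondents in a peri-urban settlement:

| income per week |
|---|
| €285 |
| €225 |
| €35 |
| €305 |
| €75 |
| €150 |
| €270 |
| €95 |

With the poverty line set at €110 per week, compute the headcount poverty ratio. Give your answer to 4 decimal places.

0.3750

3 of the 8 respondents have income below €110.
H = 3/8 = 0.3750.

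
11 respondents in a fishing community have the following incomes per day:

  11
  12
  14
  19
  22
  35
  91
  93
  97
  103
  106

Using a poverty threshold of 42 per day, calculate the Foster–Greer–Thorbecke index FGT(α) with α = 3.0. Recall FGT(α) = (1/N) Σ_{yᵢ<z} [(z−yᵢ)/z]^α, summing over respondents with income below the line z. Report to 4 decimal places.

Incomes under z: 11, 12, 14, 19, 22, 35 (q = 6 of N = 11).
Shortfall ratios: (42−11)/42 = 0.7381; (42−12)/42 = 0.7143; (42−14)/42 = 0.6667; (42−19)/42 = 0.5476; (42−22)/42 = 0.4762; (42−35)/42 = 0.1667.
Raised to α = 3.0: 0.40210; 0.36443; 0.29630; 0.16422; 0.10798; 0.00463.
Sum = 1.339664; FGT(3.0) = 1.339664 / 11 = 0.1218.

0.1218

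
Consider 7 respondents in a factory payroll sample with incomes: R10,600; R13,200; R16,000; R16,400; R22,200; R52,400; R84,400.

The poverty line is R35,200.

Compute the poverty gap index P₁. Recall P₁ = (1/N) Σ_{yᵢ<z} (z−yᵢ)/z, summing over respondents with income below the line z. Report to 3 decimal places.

Below the line: R10,600, R13,200, R16,000, R16,400, R22,200 (q = 5 of N = 7).
Shortfall ratios: (35200−10600)/35200 = 0.6989; (35200−13200)/35200 = 0.6250; (35200−16000)/35200 = 0.5455; (35200−16400)/35200 = 0.5341; (35200−22200)/35200 = 0.3693.
Σ = 2.772727. Dividing by the full population N = 7 gives P₁ = 0.396.

0.396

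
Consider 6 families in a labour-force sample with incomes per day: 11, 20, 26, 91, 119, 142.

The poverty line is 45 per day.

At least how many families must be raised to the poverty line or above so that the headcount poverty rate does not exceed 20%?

2

3 of the 6 families are poor, so H = 3/6 = 0.500.
A headcount ratio of at most 20% allows at most ⌊0.20 × 6⌋ = 1 poor families.
So at least 3 − 1 = 2 must be lifted.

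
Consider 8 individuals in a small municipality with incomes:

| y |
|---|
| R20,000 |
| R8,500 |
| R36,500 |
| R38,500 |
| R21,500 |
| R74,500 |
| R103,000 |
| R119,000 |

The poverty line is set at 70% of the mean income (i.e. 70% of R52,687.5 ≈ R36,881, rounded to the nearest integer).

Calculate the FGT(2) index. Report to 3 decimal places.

0.122

Below the line: R8,500, R20,000, R21,500, R36,500 (q = 4 of N = 8).
Normalized shortfalls: (36881−8500)/36881 = 0.7695; (36881−20000)/36881 = 0.4577; (36881−21500)/36881 = 0.4170; (36881−36500)/36881 = 0.0103.
Squared: 0.5922; 0.2095; 0.1739; 0.0001.
Sum = 0.975711; P₂ = 0.975711 / 8 = 0.122.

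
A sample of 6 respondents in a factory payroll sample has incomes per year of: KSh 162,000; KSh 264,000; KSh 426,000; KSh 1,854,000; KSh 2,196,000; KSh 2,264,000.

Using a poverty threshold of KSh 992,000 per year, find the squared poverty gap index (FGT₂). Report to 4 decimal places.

0.2607

Poor units: KSh 162,000, KSh 264,000, KSh 426,000 (q = 3 of N = 6).
Normalized shortfalls: (992000−162000)/992000 = 0.8367; (992000−264000)/992000 = 0.7339; (992000−426000)/992000 = 0.5706.
Squared: 0.7001; 0.5386; 0.3255.
Sum = 1.564167; P₂ = 1.564167 / 6 = 0.2607.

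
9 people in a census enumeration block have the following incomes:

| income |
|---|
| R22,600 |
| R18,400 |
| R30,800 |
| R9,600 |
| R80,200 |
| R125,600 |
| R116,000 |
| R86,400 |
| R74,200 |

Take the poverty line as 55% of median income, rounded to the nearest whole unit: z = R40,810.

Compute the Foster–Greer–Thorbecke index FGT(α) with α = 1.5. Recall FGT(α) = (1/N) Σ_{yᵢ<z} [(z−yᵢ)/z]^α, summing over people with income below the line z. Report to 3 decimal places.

Below z: R9,600, R18,400, R22,600, R30,800 (q = 4 of N = 9).
Relative gaps: (40810−9600)/40810 = 0.7648; (40810−18400)/40810 = 0.5491; (40810−22600)/40810 = 0.4462; (40810−30800)/40810 = 0.2453.
Raised to α = 1.5: 0.66879; 0.40692; 0.29807; 0.12148.
Sum = 1.495262; FGT(1.5) = 1.495262 / 9 = 0.166.

0.166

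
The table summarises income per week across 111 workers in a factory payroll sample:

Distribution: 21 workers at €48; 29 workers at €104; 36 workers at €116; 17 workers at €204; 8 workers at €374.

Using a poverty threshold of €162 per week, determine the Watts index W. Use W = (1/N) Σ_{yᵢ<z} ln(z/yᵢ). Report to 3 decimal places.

0.454

Poor units: 21×€48, 29×€104, 36×€116 (q = 86 of N = 111).
Log gaps: ln(162/48) = 1.2164 (×21); ln(162/104) = 0.4432 (×29); ln(162/116) = 0.3340 (×36).
W = 50.421481 / 111 = 0.454.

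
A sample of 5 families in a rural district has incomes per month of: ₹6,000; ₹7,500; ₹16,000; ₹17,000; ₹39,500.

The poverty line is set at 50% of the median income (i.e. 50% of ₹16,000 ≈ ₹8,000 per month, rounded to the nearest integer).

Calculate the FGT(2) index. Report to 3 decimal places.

0.013

Incomes under z: ₹6,000, ₹7,500 (q = 2 of N = 5).
Shortfall ratios: (8000−6000)/8000 = 0.2500; (8000−7500)/8000 = 0.0625.
Squared: 0.0625; 0.0039.
Sum = 0.066406; P₂ = 0.066406 / 5 = 0.013.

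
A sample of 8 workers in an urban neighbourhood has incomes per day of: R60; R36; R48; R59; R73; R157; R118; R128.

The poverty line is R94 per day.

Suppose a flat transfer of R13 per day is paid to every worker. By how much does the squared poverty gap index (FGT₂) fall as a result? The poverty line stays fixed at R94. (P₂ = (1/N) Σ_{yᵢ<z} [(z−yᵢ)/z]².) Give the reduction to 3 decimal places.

Before: below the line — R36, R48, R59, R60, R73; squared poverty gap index (FGT₂) = 0.11745.
After the R13 transfer: below the line — R49, R61, R72, R73, R86; squared poverty gap index (FGT₂) = 0.05804.
Reduction = 0.11745 − 0.05804 = 0.059.

0.059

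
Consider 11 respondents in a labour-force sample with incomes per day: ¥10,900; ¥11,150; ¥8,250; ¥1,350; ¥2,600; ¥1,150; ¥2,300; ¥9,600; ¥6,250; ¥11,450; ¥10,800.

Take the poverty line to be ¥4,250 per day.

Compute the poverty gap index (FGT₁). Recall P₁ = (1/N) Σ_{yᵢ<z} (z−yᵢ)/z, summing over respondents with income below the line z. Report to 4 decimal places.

0.2053

Incomes under z: ¥1,150, ¥1,350, ¥2,300, ¥2,600 (q = 4 of N = 11).
Gap ratios (z−y)/z: (4250−1150)/4250 = 0.7294; (4250−1350)/4250 = 0.6824; (4250−2300)/4250 = 0.4588; (4250−2600)/4250 = 0.3882.
Sum of shortfalls = 2.258824; P₁ averages over all N: 2.258824 / 11 = 0.2053.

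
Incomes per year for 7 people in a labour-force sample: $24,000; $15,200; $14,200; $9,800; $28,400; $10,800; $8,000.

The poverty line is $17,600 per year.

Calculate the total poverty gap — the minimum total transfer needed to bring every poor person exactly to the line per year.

Below the line: $8,000, $9,800, $10,800, $14,200, $15,200 (q = 5 of N = 7).
Individual gaps: 17600−8000 = 9600; 17600−9800 = 7800; 17600−10800 = 6800; 17600−14200 = 3400; 17600−15200 = 2400.
Aggregate gap = $30,000.

$30,000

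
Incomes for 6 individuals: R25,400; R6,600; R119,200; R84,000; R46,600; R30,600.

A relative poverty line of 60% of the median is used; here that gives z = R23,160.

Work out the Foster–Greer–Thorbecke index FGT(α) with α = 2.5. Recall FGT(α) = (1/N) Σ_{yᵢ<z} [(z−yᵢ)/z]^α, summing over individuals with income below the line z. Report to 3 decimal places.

0.072

Incomes under z: R6,600 (q = 1 of N = 6).
Shortfall ratios: (23160−6600)/23160 = 0.7150.
Raised to α = 2.5: 0.43232.
Sum = 0.432319; FGT(2.5) = 0.432319 / 6 = 0.072.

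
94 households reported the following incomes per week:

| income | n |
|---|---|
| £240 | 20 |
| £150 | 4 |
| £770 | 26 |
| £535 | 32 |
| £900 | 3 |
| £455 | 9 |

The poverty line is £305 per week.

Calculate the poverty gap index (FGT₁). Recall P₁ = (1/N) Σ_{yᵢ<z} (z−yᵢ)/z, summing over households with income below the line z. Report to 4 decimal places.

Poor units: 4×£150, 20×£240 (q = 24 of N = 94).
Gap ratios (z−y)/z: (305−150)/305 = 0.5082 (×4); (305−240)/305 = 0.2131 (×20).
Sum of shortfalls = 6.295082; P₁ averages over all N: 6.295082 / 94 = 0.0670.

0.0670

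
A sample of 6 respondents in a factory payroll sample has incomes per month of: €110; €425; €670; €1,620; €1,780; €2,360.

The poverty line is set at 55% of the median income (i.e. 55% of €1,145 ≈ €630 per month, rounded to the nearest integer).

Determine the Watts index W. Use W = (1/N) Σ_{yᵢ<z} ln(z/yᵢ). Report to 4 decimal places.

Below z: €110, €425 (q = 2 of N = 6).
Log gaps: ln(630/110) = 1.7452; ln(630/425) = 0.3936.
W = 2.138870 / 6 = 0.3565.

0.3565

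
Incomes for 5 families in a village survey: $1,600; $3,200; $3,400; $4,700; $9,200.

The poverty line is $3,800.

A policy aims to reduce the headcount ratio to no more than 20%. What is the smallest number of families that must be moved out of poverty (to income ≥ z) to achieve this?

Currently q = 3 of N = 5 are below the line (H = 0.600).
A headcount ratio of at most 20% allows at most ⌊0.20 × 5⌋ = 1 poor families.
So at least 3 − 1 = 2 must be lifted.

2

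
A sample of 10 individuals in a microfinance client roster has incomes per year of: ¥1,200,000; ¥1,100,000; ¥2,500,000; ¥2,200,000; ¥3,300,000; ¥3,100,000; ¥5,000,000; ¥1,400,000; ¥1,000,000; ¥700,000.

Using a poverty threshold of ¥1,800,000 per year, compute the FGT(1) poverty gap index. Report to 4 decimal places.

Poor units: ¥700,000, ¥1,000,000, ¥1,100,000, ¥1,200,000, ¥1,400,000 (q = 5 of N = 10).
Shortfall ratios: (1800000−700000)/1800000 = 0.6111; (1800000−1000000)/1800000 = 0.4444; (1800000−1100000)/1800000 = 0.3889; (1800000−1200000)/1800000 = 0.3333; (1800000−1400000)/1800000 = 0.2222.
Σ = 2.000000. Dividing by the full population N = 10 gives P₁ = 0.2000.

0.2000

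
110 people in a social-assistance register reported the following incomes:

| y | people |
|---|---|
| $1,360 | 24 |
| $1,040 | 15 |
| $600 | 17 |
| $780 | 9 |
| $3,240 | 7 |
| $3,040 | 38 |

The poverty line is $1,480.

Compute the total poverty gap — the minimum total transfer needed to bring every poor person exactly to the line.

Below the line: 17×$600, 9×$780, 15×$1,040, 24×$1,360 (q = 65 of N = 110).
Individual gaps: 17×(1480−600) = 14960; 9×(1480−780) = 6300; 15×(1480−1040) = 6600; 24×(1480−1360) = 2880.
Aggregate gap = $30,740.

$30,740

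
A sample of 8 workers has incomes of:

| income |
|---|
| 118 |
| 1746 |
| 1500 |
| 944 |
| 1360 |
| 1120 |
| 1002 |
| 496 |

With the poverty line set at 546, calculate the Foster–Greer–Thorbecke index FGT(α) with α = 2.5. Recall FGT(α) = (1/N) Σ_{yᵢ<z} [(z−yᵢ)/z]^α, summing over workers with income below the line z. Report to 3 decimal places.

0.068

Poor units: 118, 496 (q = 2 of N = 8).
Normalized shortfalls: (546−118)/546 = 0.7839; (546−496)/546 = 0.0916.
Raised to α = 2.5: 0.54404; 0.00254.
Sum = 0.546574; FGT(2.5) = 0.546574 / 8 = 0.068.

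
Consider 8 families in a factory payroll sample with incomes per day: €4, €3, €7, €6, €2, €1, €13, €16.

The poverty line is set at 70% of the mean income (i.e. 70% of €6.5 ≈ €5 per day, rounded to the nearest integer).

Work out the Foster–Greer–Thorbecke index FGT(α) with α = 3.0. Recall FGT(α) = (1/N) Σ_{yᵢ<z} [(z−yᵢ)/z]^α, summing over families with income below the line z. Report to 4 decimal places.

0.1000

Below the line: €1, €2, €3, €4 (q = 4 of N = 8).
Relative gaps: (5−1)/5 = 0.8000; (5−2)/5 = 0.6000; (5−3)/5 = 0.4000; (5−4)/5 = 0.2000.
Raised to α = 3.0: 0.51200; 0.21600; 0.06400; 0.00800.
Sum = 0.800000; FGT(3.0) = 0.800000 / 8 = 0.1000.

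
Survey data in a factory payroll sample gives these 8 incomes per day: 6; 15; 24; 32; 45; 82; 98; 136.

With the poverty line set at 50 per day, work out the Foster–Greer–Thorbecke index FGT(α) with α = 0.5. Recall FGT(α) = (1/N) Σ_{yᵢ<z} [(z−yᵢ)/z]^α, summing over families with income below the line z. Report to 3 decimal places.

0.427

Incomes under z: 6, 15, 24, 32, 45 (q = 5 of N = 8).
Relative gaps: (50−6)/50 = 0.8800; (50−15)/50 = 0.7000; (50−24)/50 = 0.5200; (50−32)/50 = 0.3600; (50−45)/50 = 0.1000.
Raised to α = 0.5: 0.93808; 0.83666; 0.72111; 0.60000; 0.31623.
Sum = 3.412081; FGT(0.5) = 3.412081 / 8 = 0.427.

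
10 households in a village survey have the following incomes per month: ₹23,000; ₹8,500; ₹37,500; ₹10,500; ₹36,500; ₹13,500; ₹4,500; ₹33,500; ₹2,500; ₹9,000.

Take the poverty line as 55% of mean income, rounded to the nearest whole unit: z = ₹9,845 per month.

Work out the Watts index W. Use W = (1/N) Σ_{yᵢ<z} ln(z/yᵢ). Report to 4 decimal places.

Below the line: ₹2,500, ₹4,500, ₹8,500, ₹9,000 (q = 4 of N = 10).
Log shortfalls: ln(9845/2500) = 1.3707; ln(9845/4500) = 0.7829; ln(9845/8500) = 0.1469; ln(9845/9000) = 0.0897.
W = 2.390196 / 10 = 0.2390.

0.2390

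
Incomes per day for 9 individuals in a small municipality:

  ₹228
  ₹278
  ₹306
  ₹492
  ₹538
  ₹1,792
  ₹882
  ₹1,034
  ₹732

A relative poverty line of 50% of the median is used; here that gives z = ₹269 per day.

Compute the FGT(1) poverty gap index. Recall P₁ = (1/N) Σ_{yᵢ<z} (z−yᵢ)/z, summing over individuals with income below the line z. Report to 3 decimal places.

Below the line: ₹228 (q = 1 of N = 9).
Gap ratios (z−y)/z: (269−228)/269 = 0.1524.
Sum of shortfalls = 0.152416; P₁ averages over all N: 0.152416 / 9 = 0.017.

0.017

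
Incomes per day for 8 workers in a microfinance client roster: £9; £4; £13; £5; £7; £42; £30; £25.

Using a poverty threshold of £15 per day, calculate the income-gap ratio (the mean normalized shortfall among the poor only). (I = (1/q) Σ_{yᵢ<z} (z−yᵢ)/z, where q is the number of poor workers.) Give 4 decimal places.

Below z: £4, £5, £7, £9, £13 (q = 5 of N = 8).
Relative gaps: 0.7333, 0.6667, 0.5333, 0.4000, 0.1333; sum = 2.466667.
I averages over the q = 5 poor units only: 2.466667 / 5 = 0.4933.

0.4933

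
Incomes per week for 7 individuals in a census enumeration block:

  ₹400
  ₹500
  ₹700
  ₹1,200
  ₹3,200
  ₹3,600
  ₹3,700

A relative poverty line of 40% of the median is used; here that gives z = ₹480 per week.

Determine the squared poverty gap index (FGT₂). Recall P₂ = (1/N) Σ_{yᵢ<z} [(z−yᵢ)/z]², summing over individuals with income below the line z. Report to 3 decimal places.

0.004

Incomes under z: ₹400 (q = 1 of N = 7).
Shortfall ratios: (480−400)/480 = 0.1667.
Squared: 0.0278.
Sum = 0.027778; P₂ = 0.027778 / 7 = 0.004.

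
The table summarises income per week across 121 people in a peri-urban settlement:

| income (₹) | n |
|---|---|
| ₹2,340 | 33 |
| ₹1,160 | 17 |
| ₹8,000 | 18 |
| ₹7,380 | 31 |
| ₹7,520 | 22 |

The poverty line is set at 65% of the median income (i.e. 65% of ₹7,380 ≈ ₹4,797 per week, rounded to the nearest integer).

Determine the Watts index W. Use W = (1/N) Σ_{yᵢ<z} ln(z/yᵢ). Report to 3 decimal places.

Incomes under z: 17×₹1,160, 33×₹2,340 (q = 50 of N = 121).
Log shortfalls: ln(4797/1160) = 1.4196 (×17); ln(4797/2340) = 0.7178 (×33).
W = 47.821415 / 121 = 0.395.

0.395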